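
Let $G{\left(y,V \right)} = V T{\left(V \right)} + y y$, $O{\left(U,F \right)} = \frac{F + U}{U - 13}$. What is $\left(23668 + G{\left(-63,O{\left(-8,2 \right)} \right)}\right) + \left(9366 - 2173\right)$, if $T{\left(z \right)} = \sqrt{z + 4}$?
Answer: $34830 + \frac{2 \sqrt{210}}{49} \approx 34831.0$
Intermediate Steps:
$T{\left(z \right)} = \sqrt{4 + z}$
$O{\left(U,F \right)} = \frac{F + U}{-13 + U}$
$G{\left(y,V \right)} = y^{2} + V \sqrt{4 + V}$ ($G{\left(y,V \right)} = V \sqrt{4 + V} + y y = V \sqrt{4 + V} + y^{2} = y^{2} + V \sqrt{4 + V}$)
$\left(23668 + G{\left(-63,O{\left(-8,2 \right)} \right)}\right) + \left(9366 - 2173\right) = \left(23668 + \left(\left(-63\right)^{2} + \frac{2 - 8}{-13 - 8} \sqrt{4 + \frac{2 - 8}{-13 - 8}}\right)\right) + \left(9366 - 2173\right) = \left(23668 + \left(3969 + \frac{1}{-21} \left(-6\right) \sqrt{4 + \frac{1}{-21} \left(-6\right)}\right)\right) + 7193 = \left(23668 + \left(3969 + \left(- \frac{1}{21}\right) \left(-6\right) \sqrt{4 - - \frac{2}{7}}\right)\right) + 7193 = \left(23668 + \left(3969 + \frac{2 \sqrt{4 + \frac{2}{7}}}{7}\right)\right) + 7193 = \left(23668 + \left(3969 + \frac{2 \sqrt{\frac{30}{7}}}{7}\right)\right) + 7193 = \left(23668 + \left(3969 + \frac{2 \frac{\sqrt{210}}{7}}{7}\right)\right) + 7193 = \left(23668 + \left(3969 + \frac{2 \sqrt{210}}{49}\right)\right) + 7193 = \left(27637 + \frac{2 \sqrt{210}}{49}\right) + 7193 = 34830 + \frac{2 \sqrt{210}}{49}$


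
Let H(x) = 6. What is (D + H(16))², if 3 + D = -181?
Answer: 31684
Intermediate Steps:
D = -184 (D = -3 - 181 = -184)
(D + H(16))² = (-184 + 6)² = (-178)² = 31684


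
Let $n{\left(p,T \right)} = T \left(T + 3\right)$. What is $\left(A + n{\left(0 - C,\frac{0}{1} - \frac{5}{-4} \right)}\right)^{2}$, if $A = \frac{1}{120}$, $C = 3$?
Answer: $\frac{1630729}{57600} \approx 28.311$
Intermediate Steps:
$n{\left(p,T \right)} = T \left(3 + T\right)$
$A = \frac{1}{120} \approx 0.0083333$
$\left(A + n{\left(0 - C,\frac{0}{1} - \frac{5}{-4} \right)}\right)^{2} = \left(\frac{1}{120} + \left(\frac{0}{1} - \frac{5}{-4}\right) \left(3 + \left(\frac{0}{1} - \frac{5}{-4}\right)\right)\right)^{2} = \left(\frac{1}{120} + \left(0 \cdot 1 - - \frac{5}{4}\right) \left(3 + \left(0 \cdot 1 - - \frac{5}{4}\right)\right)\right)^{2} = \left(\frac{1}{120} + \left(0 + \frac{5}{4}\right) \left(3 + \left(0 + \frac{5}{4}\right)\right)\right)^{2} = \left(\frac{1}{120} + \frac{5 \left(3 + \frac{5}{4}\right)}{4}\right)^{2} = \left(\frac{1}{120} + \frac{5}{4} \cdot \frac{17}{4}\right)^{2} = \left(\frac{1}{120} + \frac{85}{16}\right)^{2} = \left(\frac{1277}{240}\right)^{2} = \frac{1630729}{57600}$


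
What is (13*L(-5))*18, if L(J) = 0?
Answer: 0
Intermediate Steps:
(13*L(-5))*18 = (13*0)*18 = 0*18 = 0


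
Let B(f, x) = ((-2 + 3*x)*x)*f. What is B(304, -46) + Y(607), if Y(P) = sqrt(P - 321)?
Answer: 1957760 + sqrt(286) ≈ 1.9578e+6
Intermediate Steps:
Y(P) = sqrt(-321 + P)
B(f, x) = f*x*(-2 + 3*x) (B(f, x) = (x*(-2 + 3*x))*f = f*x*(-2 + 3*x))
B(304, -46) + Y(607) = 304*(-46)*(-2 + 3*(-46)) + sqrt(-321 + 607) = 304*(-46)*(-2 - 138) + sqrt(286) = 304*(-46)*(-140) + sqrt(286) = 1957760 + sqrt(286)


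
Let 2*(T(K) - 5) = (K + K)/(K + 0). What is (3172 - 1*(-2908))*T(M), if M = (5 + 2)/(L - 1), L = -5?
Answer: 36480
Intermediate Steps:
M = -7/6 (M = (5 + 2)/(-5 - 1) = 7/(-6) = 7*(-⅙) = -7/6 ≈ -1.1667)
T(K) = 6 (T(K) = 5 + ((K + K)/(K + 0))/2 = 5 + ((2*K)/K)/2 = 5 + (½)*2 = 5 + 1 = 6)
(3172 - 1*(-2908))*T(M) = (3172 - 1*(-2908))*6 = (3172 + 2908)*6 = 6080*6 = 36480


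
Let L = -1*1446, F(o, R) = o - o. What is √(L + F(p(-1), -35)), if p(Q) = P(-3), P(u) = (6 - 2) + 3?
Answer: I*√1446 ≈ 38.026*I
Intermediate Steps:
P(u) = 7 (P(u) = 4 + 3 = 7)
p(Q) = 7
F(o, R) = 0
L = -1446
√(L + F(p(-1), -35)) = √(-1446 + 0) = √(-1446) = I*√1446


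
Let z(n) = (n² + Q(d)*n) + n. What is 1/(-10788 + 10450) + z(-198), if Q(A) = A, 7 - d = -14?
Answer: 11778623/338 ≈ 34848.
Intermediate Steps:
d = 21 (d = 7 - 1*(-14) = 7 + 14 = 21)
z(n) = n² + 22*n (z(n) = (n² + 21*n) + n = n² + 22*n)
1/(-10788 + 10450) + z(-198) = 1/(-10788 + 10450) - 198*(22 - 198) = 1/(-338) - 198*(-176) = -1/338 + 34848 = 11778623/338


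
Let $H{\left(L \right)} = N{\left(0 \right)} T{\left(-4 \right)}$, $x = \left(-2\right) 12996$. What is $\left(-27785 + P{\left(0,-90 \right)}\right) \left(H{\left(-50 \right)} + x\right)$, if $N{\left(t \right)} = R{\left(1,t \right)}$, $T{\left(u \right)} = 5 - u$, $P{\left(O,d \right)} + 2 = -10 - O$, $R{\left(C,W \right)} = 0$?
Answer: $722499624$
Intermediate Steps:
$x = -25992$
$P{\left(O,d \right)} = -12 - O$ ($P{\left(O,d \right)} = -2 - \left(10 + O\right) = -12 - O$)
$N{\left(t \right)} = 0$
$H{\left(L \right)} = 0$ ($H{\left(L \right)} = 0 \left(5 - -4\right) = 0 \left(5 + 4\right) = 0 \cdot 9 = 0$)
$\left(-27785 + P{\left(0,-90 \right)}\right) \left(H{\left(-50 \right)} + x\right) = \left(-27785 - 12\right) \left(0 - 25992\right) = \left(-27785 + \left(-12 + 0\right)\right) \left(-25992\right) = \left(-27785 - 12\right) \left(-25992\right) = \left(-27797\right) \left(-25992\right) = 722499624$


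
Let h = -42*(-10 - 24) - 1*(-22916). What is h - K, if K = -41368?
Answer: 65712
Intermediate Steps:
h = 24344 (h = -42*(-34) + 22916 = 1428 + 22916 = 24344)
h - K = 24344 - 1*(-41368) = 24344 + 41368 = 65712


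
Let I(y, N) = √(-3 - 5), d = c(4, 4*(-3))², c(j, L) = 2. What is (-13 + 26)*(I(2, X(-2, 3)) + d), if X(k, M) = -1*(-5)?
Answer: 52 + 26*I*√2 ≈ 52.0 + 36.77*I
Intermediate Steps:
X(k, M) = 5
d = 4 (d = 2² = 4)
I(y, N) = 2*I*√2 (I(y, N) = √(-8) = 2*I*√2)
(-13 + 26)*(I(2, X(-2, 3)) + d) = (-13 + 26)*(2*I*√2 + 4) = 13*(4 + 2*I*√2) = 52 + 26*I*√2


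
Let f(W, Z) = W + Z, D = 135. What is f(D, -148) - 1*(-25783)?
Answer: 25770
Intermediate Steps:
f(D, -148) - 1*(-25783) = (135 - 148) - 1*(-25783) = -13 + 25783 = 25770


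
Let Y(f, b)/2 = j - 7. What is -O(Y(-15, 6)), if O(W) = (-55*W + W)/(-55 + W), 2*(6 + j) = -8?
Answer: 1836/89 ≈ 20.629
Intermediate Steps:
j = -10 (j = -6 + (½)*(-8) = -6 - 4 = -10)
Y(f, b) = -34 (Y(f, b) = 2*(-10 - 7) = 2*(-17) = -34)
O(W) = -54*W/(-55 + W) (O(W) = (-54*W)/(-55 + W) = -54*W/(-55 + W))
-O(Y(-15, 6)) = -(-54)*(-34)/(-55 - 34) = -(-54)*(-34)/(-89) = -(-54)*(-34)*(-1)/89 = -1*(-1836/89) = 1836/89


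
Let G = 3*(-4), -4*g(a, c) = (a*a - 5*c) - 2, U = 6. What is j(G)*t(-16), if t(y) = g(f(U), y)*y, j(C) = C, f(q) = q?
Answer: -5472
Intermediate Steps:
g(a, c) = 1/2 - a**2/4 + 5*c/4 (g(a, c) = -((a*a - 5*c) - 2)/4 = -((a**2 - 5*c) - 2)/4 = -(-2 + a**2 - 5*c)/4 = 1/2 - a**2/4 + 5*c/4)
G = -12
t(y) = y*(-17/2 + 5*y/4) (t(y) = (1/2 - 1/4*6**2 + 5*y/4)*y = (1/2 - 1/4*36 + 5*y/4)*y = (1/2 - 9 + 5*y/4)*y = (-17/2 + 5*y/4)*y = y*(-17/2 + 5*y/4))
j(G)*t(-16) = -3*(-16)*(-34 + 5*(-16)) = -3*(-16)*(-34 - 80) = -3*(-16)*(-114) = -12*456 = -5472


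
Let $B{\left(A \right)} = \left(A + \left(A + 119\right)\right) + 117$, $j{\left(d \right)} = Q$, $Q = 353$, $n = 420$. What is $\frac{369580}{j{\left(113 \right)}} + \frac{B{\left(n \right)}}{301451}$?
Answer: $\frac{111410640408}{106412203} \approx 1047.0$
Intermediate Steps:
$j{\left(d \right)} = 353$
$B{\left(A \right)} = 236 + 2 A$ ($B{\left(A \right)} = \left(A + \left(119 + A\right)\right) + 117 = \left(119 + 2 A\right) + 117 = 236 + 2 A$)
$\frac{369580}{j{\left(113 \right)}} + \frac{B{\left(n \right)}}{301451} = \frac{369580}{353} + \frac{236 + 2 \cdot 420}{301451} = 369580 \cdot \frac{1}{353} + \left(236 + 840\right) \frac{1}{301451} = \frac{369580}{353} + 1076 \cdot \frac{1}{301451} = \frac{369580}{353} + \frac{1076}{301451} = \frac{111410640408}{106412203}$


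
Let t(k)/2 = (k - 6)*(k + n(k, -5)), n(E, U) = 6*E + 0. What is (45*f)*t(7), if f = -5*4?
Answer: -88200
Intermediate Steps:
n(E, U) = 6*E
t(k) = 14*k*(-6 + k) (t(k) = 2*((k - 6)*(k + 6*k)) = 2*((-6 + k)*(7*k)) = 2*(7*k*(-6 + k)) = 14*k*(-6 + k))
f = -20
(45*f)*t(7) = (45*(-20))*(14*7*(-6 + 7)) = -12600*7 = -900*98 = -88200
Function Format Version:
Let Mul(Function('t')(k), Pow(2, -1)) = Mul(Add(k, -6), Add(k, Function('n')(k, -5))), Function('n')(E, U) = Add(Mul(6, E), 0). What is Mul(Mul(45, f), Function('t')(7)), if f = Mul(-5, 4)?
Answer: -88200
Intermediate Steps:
Function('n')(E, U) = Mul(6, E)
Function('t')(k) = Mul(14, k, Add(-6, k)) (Function('t')(k) = Mul(2, Mul(Add(k, -6), Add(k, Mul(6, k)))) = Mul(2, Mul(Add(-6, k), Mul(7, k))) = Mul(2, Mul(7, k, Add(-6, k))) = Mul(14, k, Add(-6, k)))
f = -20
Mul(Mul(45, f), Function('t')(7)) = Mul(Mul(45, -20), Mul(14, 7, Add(-6, 7))) = Mul(-900, Mul(14, 7, 1)) = Mul(-900, 98) = -88200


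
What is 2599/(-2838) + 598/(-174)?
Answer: -358225/82302 ≈ -4.3526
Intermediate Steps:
2599/(-2838) + 598/(-174) = 2599*(-1/2838) + 598*(-1/174) = -2599/2838 - 299/87 = -358225/82302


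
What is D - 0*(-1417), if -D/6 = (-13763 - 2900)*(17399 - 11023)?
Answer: 637459728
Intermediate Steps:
D = 637459728 (D = -6*(-13763 - 2900)*(17399 - 11023) = -(-99978)*6376 = -6*(-106243288) = 637459728)
D - 0*(-1417) = 637459728 - 0*(-1417) = 637459728 - 1*0 = 637459728 + 0 = 637459728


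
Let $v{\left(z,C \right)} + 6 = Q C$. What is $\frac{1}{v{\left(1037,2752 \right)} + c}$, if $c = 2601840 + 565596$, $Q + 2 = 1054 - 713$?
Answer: $\frac{1}{4100358} \approx 2.4388 \cdot 10^{-7}$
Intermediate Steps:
$Q = 339$ ($Q = -2 + \left(1054 - 713\right) = -2 + 341 = 339$)
$v{\left(z,C \right)} = -6 + 339 C$
$c = 3167436$
$\frac{1}{v{\left(1037,2752 \right)} + c} = \frac{1}{\left(-6 + 339 \cdot 2752\right) + 3167436} = \frac{1}{\left(-6 + 932928\right) + 3167436} = \frac{1}{932922 + 3167436} = \frac{1}{4100358}$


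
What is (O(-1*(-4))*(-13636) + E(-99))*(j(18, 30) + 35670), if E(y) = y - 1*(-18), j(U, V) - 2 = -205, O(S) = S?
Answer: -1937384875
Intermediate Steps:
j(U, V) = -203 (j(U, V) = 2 - 205 = -203)
E(y) = 18 + y (E(y) = y + 18 = 18 + y)
(O(-1*(-4))*(-13636) + E(-99))*(j(18, 30) + 35670) = (-1*(-4)*(-13636) + (18 - 99))*(-203 + 35670) = (4*(-13636) - 81)*35467 = (-54544 - 81)*35467 = -54625*35467 = -1937384875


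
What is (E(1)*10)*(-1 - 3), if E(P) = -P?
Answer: 40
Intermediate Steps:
(E(1)*10)*(-1 - 3) = (-1*1*10)*(-1 - 3) = -1*10*(-4) = -10*(-4) = 40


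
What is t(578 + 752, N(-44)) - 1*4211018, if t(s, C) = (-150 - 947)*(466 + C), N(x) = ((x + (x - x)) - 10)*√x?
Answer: -4722220 + 118476*I*√11 ≈ -4.7222e+6 + 3.9294e+5*I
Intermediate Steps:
N(x) = √x*(-10 + x) (N(x) = ((x + 0) - 10)*√x = (x - 10)*√x = (-10 + x)*√x = √x*(-10 + x))
t(s, C) = -511202 - 1097*C (t(s, C) = -1097*(466 + C) = -511202 - 1097*C)
t(578 + 752, N(-44)) - 1*4211018 = (-511202 - 1097*√(-44)*(-10 - 44)) - 1*4211018 = (-511202 - 1097*2*I*√11*(-54)) - 4211018 = (-511202 - (-118476)*I*√11) - 4211018 = (-511202 + 118476*I*√11) - 4211018 = -4722220 + 118476*I*√11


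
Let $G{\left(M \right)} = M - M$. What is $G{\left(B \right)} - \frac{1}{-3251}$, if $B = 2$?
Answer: $\frac{1}{3251} \approx 0.0003076$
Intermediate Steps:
$G{\left(M \right)} = 0$
$G{\left(B \right)} - \frac{1}{-3251} = 0 - \frac{1}{-3251} = 0 - - \frac{1}{3251} = 0 + \frac{1}{3251} = \frac{1}{3251}$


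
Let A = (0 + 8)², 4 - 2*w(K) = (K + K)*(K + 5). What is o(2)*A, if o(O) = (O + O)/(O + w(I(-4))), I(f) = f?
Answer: 32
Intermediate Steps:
w(K) = 2 - K*(5 + K) (w(K) = 2 - (K + K)*(K + 5)/2 = 2 - 2*K*(5 + K)/2 = 2 - K*(5 + K))
A = 64 (A = 8² = 64)
o(O) = 2*O/(6 + O) (o(O) = (O + O)/(O + (2 - 1*(-4)² - 5*(-4))) = (2*O)/(O + (2 - 1*16 + 20)) = (2*O)/(O + (2 - 16 + 20)) = (2*O)/(O + 6) = (2*O)/(6 + O) = 2*O/(6 + O))
o(2)*A = (2*2/(6 + 2))*64 = (2*2/8)*64 = (2*2*(⅛))*64 = (½)*64 = 32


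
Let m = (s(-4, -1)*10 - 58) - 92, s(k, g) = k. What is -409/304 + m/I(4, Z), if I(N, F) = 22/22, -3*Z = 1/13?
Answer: -58169/304 ≈ -191.35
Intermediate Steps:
Z = -1/39 (Z = -⅓/13 = -⅓*1/13 = -1/39 ≈ -0.025641)
I(N, F) = 1 (I(N, F) = 22*(1/22) = 1)
m = -190 (m = (-4*10 - 58) - 92 = (-40 - 58) - 92 = -98 - 92 = -190)
-409/304 + m/I(4, Z) = -409/304 - 190/1 = -409*1/304 - 190*1 = -409/304 - 190 = -58169/304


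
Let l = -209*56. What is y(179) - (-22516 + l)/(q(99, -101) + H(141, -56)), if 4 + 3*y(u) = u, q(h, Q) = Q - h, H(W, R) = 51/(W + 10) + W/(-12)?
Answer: -39660365/383079 ≈ -103.53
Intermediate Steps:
H(W, R) = 51/(10 + W) - W/12 (H(W, R) = 51/(10 + W) + W*(-1/12) = 51/(10 + W) - W/12)
l = -11704
y(u) = -4/3 + u/3
y(179) - (-22516 + l)/(q(99, -101) + H(141, -56)) = (-4/3 + (⅓)*179) - (-22516 - 11704)/((-101 - 1*99) + (612 - 1*141² - 10*141)/(12*(10 + 141))) = (-4/3 + 179/3) - (-34220)/((-101 - 99) + (1/12)*(612 - 1*19881 - 1410)/151) = 175/3 - (-34220)/(-200 + (1/12)*(1/151)*(612 - 19881 - 1410)) = 175/3 - (-34220)/(-200 + (1/12)*(1/151)*(-20679)) = 175/3 - (-34220)/(-200 - 6893/604) = 175/3 - (-34220)/(-127693/604) = 175/3 - (-34220)*(-604)/127693 = 175/3 - 1*20668880/127693 = 175/3 - 20668880/127693 = -39660365/383079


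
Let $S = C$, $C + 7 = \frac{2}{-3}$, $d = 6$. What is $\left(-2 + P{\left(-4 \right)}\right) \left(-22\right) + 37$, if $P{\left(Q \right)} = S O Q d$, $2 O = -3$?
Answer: $6153$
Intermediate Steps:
$O = - \frac{3}{2}$ ($O = \frac{1}{2} \left(-3\right) = - \frac{3}{2} \approx -1.5$)
$C = - \frac{23}{3}$ ($C = -7 + \frac{2}{-3} = -7 + 2 \left(- \frac{1}{3}\right) = -7 - \frac{2}{3} = - \frac{23}{3} \approx -7.6667$)
$S = - \frac{23}{3} \approx -7.6667$
$P{\left(Q \right)} = 69 Q$ ($P{\left(Q \right)} = - \frac{23 \left(- \frac{3 Q}{2}\right)}{3} \cdot 6 = \frac{23 Q}{2} \cdot 6 = 69 Q$)
$\left(-2 + P{\left(-4 \right)}\right) \left(-22\right) + 37 = \left(-2 + 69 \left(-4\right)\right) \left(-22\right) + 37 = \left(-2 - 276\right) \left(-22\right) + 37 = \left(-278\right) \left(-22\right) + 37 = 6116 + 37 = 6153$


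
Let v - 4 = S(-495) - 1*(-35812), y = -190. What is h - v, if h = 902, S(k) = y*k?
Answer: -128964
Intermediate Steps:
S(k) = -190*k
v = 129866 (v = 4 + (-190*(-495) - 1*(-35812)) = 4 + (94050 + 35812) = 4 + 129862 = 129866)
h - v = 902 - 1*129866 = 902 - 129866 = -128964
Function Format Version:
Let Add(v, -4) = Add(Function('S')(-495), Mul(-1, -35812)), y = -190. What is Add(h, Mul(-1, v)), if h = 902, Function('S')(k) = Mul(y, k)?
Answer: -128964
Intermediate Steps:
Function('S')(k) = Mul(-190, k)
v = 129866 (v = Add(4, Add(Mul(-190, -495), Mul(-1, -35812))) = Add(4, Add(94050, 35812)) = Add(4, 129862) = 129866)
Add(h, Mul(-1, v)) = Add(902, Mul(-1, 129866)) = Add(902, -129866) = -128964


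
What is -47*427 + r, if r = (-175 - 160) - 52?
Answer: -20456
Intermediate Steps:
r = -387 (r = -335 - 52 = -387)
-47*427 + r = -47*427 - 387 = -20069 - 387 = -20456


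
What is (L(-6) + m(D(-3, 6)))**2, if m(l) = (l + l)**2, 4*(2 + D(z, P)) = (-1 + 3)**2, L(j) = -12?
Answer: 64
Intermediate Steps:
D(z, P) = -1 (D(z, P) = -2 + (-1 + 3)**2/4 = -2 + (1/4)*2**2 = -2 + (1/4)*4 = -2 + 1 = -1)
m(l) = 4*l**2 (m(l) = (2*l)**2 = 4*l**2)
(L(-6) + m(D(-3, 6)))**2 = (-12 + 4*(-1)**2)**2 = (-12 + 4*1)**2 = (-12 + 4)**2 = (-8)**2 = 64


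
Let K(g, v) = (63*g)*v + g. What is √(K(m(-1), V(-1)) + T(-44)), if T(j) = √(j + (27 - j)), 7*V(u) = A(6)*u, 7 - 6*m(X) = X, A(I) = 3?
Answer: √(-312 + 27*√3)/3 ≈ 5.4287*I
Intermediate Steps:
m(X) = 7/6 - X/6
V(u) = 3*u/7 (V(u) = (3*u)/7 = 3*u/7)
K(g, v) = g + 63*g*v (K(g, v) = 63*g*v + g = g + 63*g*v)
T(j) = 3*√3 (T(j) = √27 = 3*√3)
√(K(m(-1), V(-1)) + T(-44)) = √((7/6 - ⅙*(-1))*(1 + 63*((3/7)*(-1))) + 3*√3) = √((7/6 + ⅙)*(1 + 63*(-3/7)) + 3*√3) = √(4*(1 - 27)/3 + 3*√3) = √((4/3)*(-26) + 3*√3) = √(-104/3 + 3*√3)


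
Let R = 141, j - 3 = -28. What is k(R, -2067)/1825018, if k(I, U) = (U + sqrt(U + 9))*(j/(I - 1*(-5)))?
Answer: 3975/20496356 - 175*I*sqrt(42)/266452628 ≈ 0.00019394 - 4.2564e-6*I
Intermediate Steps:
j = -25 (j = 3 - 28 = -25)
k(I, U) = -25*(U + sqrt(9 + U))/(5 + I) (k(I, U) = (U + sqrt(U + 9))*(-25/(I - 1*(-5))) = (U + sqrt(9 + U))*(-25/(I + 5)) = (U + sqrt(9 + U))*(-25/(5 + I)) = -25*(U + sqrt(9 + U))/(5 + I))
k(R, -2067)/1825018 = (25*(-1*(-2067) - sqrt(9 - 2067))/(5 + 141))/1825018 = (25*(2067 - sqrt(-2058))/146)*(1/1825018) = (25*(1/146)*(2067 - 7*I*sqrt(42)))*(1/1825018) = (51675/146 - 175*I*sqrt(42)/146)*(1/1825018) = 3975/20496356 - 175*I*sqrt(42)/266452628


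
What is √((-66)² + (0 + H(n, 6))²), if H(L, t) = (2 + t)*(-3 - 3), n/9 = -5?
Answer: 6*√185 ≈ 81.609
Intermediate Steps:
n = -45 (n = 9*(-5) = -45)
H(L, t) = -12 - 6*t (H(L, t) = (2 + t)*(-6) = -12 - 6*t)
√((-66)² + (0 + H(n, 6))²) = √((-66)² + (0 + (-12 - 6*6))²) = √(4356 + (0 + (-12 - 36))²) = √(4356 + (0 - 48)²) = √(4356 + (-48)²) = √(4356 + 2304) = √6660 = 6*√185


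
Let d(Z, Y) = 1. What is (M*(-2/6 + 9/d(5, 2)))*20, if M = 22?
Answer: 11440/3 ≈ 3813.3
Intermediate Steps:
(M*(-2/6 + 9/d(5, 2)))*20 = (22*(-2/6 + 9/1))*20 = (22*(-2*1/6 + 9*1))*20 = (22*(-1/3 + 9))*20 = (22*(26/3))*20 = (572/3)*20 = 11440/3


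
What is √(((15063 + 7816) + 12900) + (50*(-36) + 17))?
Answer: 2*√8499 ≈ 184.38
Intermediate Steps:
√(((15063 + 7816) + 12900) + (50*(-36) + 17)) = √((22879 + 12900) + (-1800 + 17)) = √(35779 - 1783) = √33996 = 2*√8499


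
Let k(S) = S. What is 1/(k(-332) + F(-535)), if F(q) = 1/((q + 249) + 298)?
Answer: -12/3983 ≈ -0.0030128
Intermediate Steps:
F(q) = 1/(547 + q) (F(q) = 1/((249 + q) + 298) = 1/(547 + q))
1/(k(-332) + F(-535)) = 1/(-332 + 1/(547 - 535)) = 1/(-332 + 1/12) = 1/(-3983/12) = -12/3983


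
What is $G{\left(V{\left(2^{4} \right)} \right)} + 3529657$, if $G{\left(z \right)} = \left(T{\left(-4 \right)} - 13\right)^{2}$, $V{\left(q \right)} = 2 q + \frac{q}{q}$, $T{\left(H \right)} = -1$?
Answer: $3529853$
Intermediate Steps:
$V{\left(q \right)} = 1 + 2 q$ ($V{\left(q \right)} = 2 q + 1 = 1 + 2 q$)
$G{\left(z \right)} = 196$ ($G{\left(z \right)} = \left(-1 - 13\right)^{2} = \left(-14\right)^{2} = 196$)
$G{\left(V{\left(2^{4} \right)} \right)} + 3529657 = 196 + 3529657 = 3529853$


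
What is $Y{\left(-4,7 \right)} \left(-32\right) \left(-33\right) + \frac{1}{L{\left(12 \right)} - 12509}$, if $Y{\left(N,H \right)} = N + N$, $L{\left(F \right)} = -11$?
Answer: $- \frac{105768961}{12520} \approx -8448.0$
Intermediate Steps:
$Y{\left(N,H \right)} = 2 N$
$Y{\left(-4,7 \right)} \left(-32\right) \left(-33\right) + \frac{1}{L{\left(12 \right)} - 12509} = 2 \left(-4\right) \left(-32\right) \left(-33\right) + \frac{1}{-11 - 12509} = \left(-8\right) \left(-32\right) \left(-33\right) + \frac{1}{-12520} = 256 \left(-33\right) - \frac{1}{12520} = -8448 - \frac{1}{12520} = - \frac{105768961}{12520}$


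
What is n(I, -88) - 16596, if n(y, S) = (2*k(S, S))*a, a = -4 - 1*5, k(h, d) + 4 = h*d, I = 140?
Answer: -155916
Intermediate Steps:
k(h, d) = -4 + d*h (k(h, d) = -4 + h*d = -4 + d*h)
a = -9 (a = -4 - 5 = -9)
n(y, S) = 72 - 18*S**2 (n(y, S) = (2*(-4 + S*S))*(-9) = (2*(-4 + S**2))*(-9) = (-8 + 2*S**2)*(-9) = 72 - 18*S**2)
n(I, -88) - 16596 = (72 - 18*(-88)**2) - 16596 = (72 - 18*7744) - 16596 = (72 - 139392) - 16596 = -139320 - 16596 = -155916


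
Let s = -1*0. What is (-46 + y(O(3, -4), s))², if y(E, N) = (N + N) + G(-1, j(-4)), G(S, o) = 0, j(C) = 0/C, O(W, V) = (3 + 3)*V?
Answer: 2116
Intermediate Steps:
O(W, V) = 6*V
s = 0
j(C) = 0
y(E, N) = 2*N (y(E, N) = (N + N) + 0 = 2*N + 0 = 2*N)
(-46 + y(O(3, -4), s))² = (-46 + 2*0)² = (-46 + 0)² = (-46)² = 2116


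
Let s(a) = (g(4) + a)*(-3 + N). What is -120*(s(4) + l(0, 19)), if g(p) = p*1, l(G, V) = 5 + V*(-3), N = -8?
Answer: 16800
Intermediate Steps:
l(G, V) = 5 - 3*V
g(p) = p
s(a) = -44 - 11*a (s(a) = (4 + a)*(-3 - 8) = (4 + a)*(-11) = -44 - 11*a)
-120*(s(4) + l(0, 19)) = -120*((-44 - 11*4) + (5 - 3*19)) = -120*((-44 - 44) + (5 - 57)) = -120*(-88 - 52) = -120*(-140) = 16800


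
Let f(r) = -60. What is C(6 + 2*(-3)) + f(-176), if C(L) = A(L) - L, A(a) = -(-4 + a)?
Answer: -56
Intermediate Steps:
A(a) = 4 - a
C(L) = 4 - 2*L (C(L) = (4 - L) - L = 4 - 2*L)
C(6 + 2*(-3)) + f(-176) = (4 - 2*(6 + 2*(-3))) - 60 = (4 - 2*(6 - 6)) - 60 = (4 - 2*0) - 60 = (4 + 0) - 60 = 4 - 60 = -56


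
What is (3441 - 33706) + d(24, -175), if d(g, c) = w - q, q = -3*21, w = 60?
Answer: -30142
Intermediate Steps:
q = -63
d(g, c) = 123 (d(g, c) = 60 - 1*(-63) = 60 + 63 = 123)
(3441 - 33706) + d(24, -175) = (3441 - 33706) + 123 = -30265 + 123 = -30142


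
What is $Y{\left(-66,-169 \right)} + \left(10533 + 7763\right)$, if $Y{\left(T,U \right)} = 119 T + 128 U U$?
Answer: $3666250$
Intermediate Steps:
$Y{\left(T,U \right)} = 119 T + 128 U^{2}$
$Y{\left(-66,-169 \right)} + \left(10533 + 7763\right) = \left(119 \left(-66\right) + 128 \left(-169\right)^{2}\right) + \left(10533 + 7763\right) = \left(-7854 + 128 \cdot 28561\right) + 18296 = \left(-7854 + 3655808\right) + 18296 = 3647954 + 18296 = 3666250$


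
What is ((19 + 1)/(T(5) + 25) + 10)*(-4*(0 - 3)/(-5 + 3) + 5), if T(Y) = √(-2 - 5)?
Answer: 10*(-√7 + 27*I)/(√7 - 25*I) ≈ -10.791 + 0.083726*I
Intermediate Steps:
T(Y) = I*√7 (T(Y) = √(-7) = I*√7)
((19 + 1)/(T(5) + 25) + 10)*(-4*(0 - 3)/(-5 + 3) + 5) = ((19 + 1)/(I*√7 + 25) + 10)*(-4*(0 - 3)/(-5 + 3) + 5) = (20/(25 + I*√7) + 10)*(-(-12)/(-2) + 5) = (10 + 20/(25 + I*√7))*(-(-12)*(-1)/2 + 5) = (10 + 20/(25 + I*√7))*(-4*3/2 + 5) = (10 + 20/(25 + I*√7))*(-6 + 5) = (10 + 20/(25 + I*√7))*(-1) = -10 - 20/(25 + I*√7)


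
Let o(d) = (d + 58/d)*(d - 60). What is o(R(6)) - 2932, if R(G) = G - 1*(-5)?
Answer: -41023/11 ≈ -3729.4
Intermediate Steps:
R(G) = 5 + G (R(G) = G + 5 = 5 + G)
o(d) = (-60 + d)*(d + 58/d) (o(d) = (d + 58/d)*(-60 + d) = (-60 + d)*(d + 58/d))
o(R(6)) - 2932 = (58 + (5 + 6)² - 3480/(5 + 6) - 60*(5 + 6)) - 2932 = (58 + 11² - 3480/11 - 60*11) - 2932 = (58 + 121 - 3480*1/11 - 660) - 2932 = (58 + 121 - 3480/11 - 660) - 2932 = -8771/11 - 2932 = -41023/11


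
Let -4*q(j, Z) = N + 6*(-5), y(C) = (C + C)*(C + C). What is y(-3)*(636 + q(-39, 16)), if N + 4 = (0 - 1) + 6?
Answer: 23157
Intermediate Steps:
N = 1 (N = -4 + ((0 - 1) + 6) = -4 + (-1 + 6) = -4 + 5 = 1)
y(C) = 4*C**2 (y(C) = (2*C)*(2*C) = 4*C**2)
q(j, Z) = 29/4 (q(j, Z) = -(1 + 6*(-5))/4 = -(1 - 30)/4 = -1/4*(-29) = 29/4)
y(-3)*(636 + q(-39, 16)) = (4*(-3)**2)*(636 + 29/4) = (4*9)*(2573/4) = 36*(2573/4) = 23157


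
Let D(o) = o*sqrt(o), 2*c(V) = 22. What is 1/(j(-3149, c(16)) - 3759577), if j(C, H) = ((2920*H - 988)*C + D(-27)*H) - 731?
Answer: I/(-101794976*I + 891*sqrt(3)) ≈ -9.8237e-9 + 1.4893e-13*I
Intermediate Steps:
c(V) = 11 (c(V) = (1/2)*22 = 11)
D(o) = o**(3/2)
j(C, H) = -731 + C*(-988 + 2920*H) - 81*I*H*sqrt(3) (j(C, H) = ((2920*H - 988)*C + (-27)**(3/2)*H) - 731 = ((-988 + 2920*H)*C + (-81*I*sqrt(3))*H) - 731 = (C*(-988 + 2920*H) - 81*I*H*sqrt(3)) - 731 = -731 + C*(-988 + 2920*H) - 81*I*H*sqrt(3))
1/(j(-3149, c(16)) - 3759577) = 1/((-731 - 988*(-3149) + 2920*(-3149)*11 - 81*I*11*sqrt(3)) - 3759577) = 1/((-731 + 3111212 - 101145880 - 891*I*sqrt(3)) - 3759577) = 1/((-98035399 - 891*I*sqrt(3)) - 3759577) = 1/(-101794976 - 891*I*sqrt(3))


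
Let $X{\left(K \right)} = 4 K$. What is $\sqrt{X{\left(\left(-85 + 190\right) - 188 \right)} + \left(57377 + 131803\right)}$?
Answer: $4 \sqrt{11803} \approx 434.57$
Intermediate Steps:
$\sqrt{X{\left(\left(-85 + 190\right) - 188 \right)} + \left(57377 + 131803\right)} = \sqrt{4 \left(\left(-85 + 190\right) - 188\right) + \left(57377 + 131803\right)} = \sqrt{4 \left(105 - 188\right) + 189180} = \sqrt{4 \left(-83\right) + 189180} = \sqrt{-332 + 189180} = \sqrt{188848} = 4 \sqrt{11803}$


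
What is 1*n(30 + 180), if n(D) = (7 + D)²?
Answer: 47089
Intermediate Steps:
1*n(30 + 180) = 1*(7 + (30 + 180))² = 1*(7 + 210)² = 1*217² = 1*47089 = 47089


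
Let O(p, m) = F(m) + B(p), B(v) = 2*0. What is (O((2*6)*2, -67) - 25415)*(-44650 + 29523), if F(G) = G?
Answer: 385466214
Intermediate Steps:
B(v) = 0
O(p, m) = m (O(p, m) = m + 0 = m)
(O((2*6)*2, -67) - 25415)*(-44650 + 29523) = (-67 - 25415)*(-44650 + 29523) = -25482*(-15127) = 385466214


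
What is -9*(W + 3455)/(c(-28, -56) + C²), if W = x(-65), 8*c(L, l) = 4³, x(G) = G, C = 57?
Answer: -30510/3257 ≈ -9.3675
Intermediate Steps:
c(L, l) = 8 (c(L, l) = (⅛)*4³ = (⅛)*64 = 8)
W = -65
-9*(W + 3455)/(c(-28, -56) + C²) = -9*(-65 + 3455)/(8 + 57²) = -30510/(8 + 3249) = -30510/3257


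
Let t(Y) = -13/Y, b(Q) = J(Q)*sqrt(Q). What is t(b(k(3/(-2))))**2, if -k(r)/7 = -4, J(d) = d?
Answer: 169/21952 ≈ 0.0076986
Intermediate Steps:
k(r) = 28 (k(r) = -7*(-4) = 28)
b(Q) = Q**(3/2) (b(Q) = Q*sqrt(Q) = Q**(3/2))
t(b(k(3/(-2))))**2 = (-13*sqrt(7)/392)**2 = 169/21952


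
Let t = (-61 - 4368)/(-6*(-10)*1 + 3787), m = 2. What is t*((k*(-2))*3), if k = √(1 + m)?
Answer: 26574*√3/3847 ≈ 11.965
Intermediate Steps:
t = -4429/3847 (t = -4429/(60*1 + 3787) = -4429/(60 + 3787) = -4429/3847 ≈ -1.1513)
k = √3 (k = √(1 + 2) = √3 ≈ 1.7320)
t*((k*(-2))*3) = -4429*√3*(-2)*3/3847 = -4429*(-2*√3)*3/3847 = -(-26574)*√3/3847 = 26574*√3/3847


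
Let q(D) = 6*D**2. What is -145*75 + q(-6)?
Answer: -10659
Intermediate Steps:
-145*75 + q(-6) = -145*75 + 6*(-6)**2 = -10875 + 6*36 = -10875 + 216 = -10659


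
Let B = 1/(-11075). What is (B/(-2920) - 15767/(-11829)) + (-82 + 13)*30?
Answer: -791343835145171/382538031000 ≈ -2068.7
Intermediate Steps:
B = -1/11075 ≈ -9.0293e-5
(B/(-2920) - 15767/(-11829)) + (-82 + 13)*30 = (-1/11075/(-2920) - 15767/(-11829)) + (-82 + 13)*30 = (-1/11075*(-1/2920) - 15767*(-1/11829)) - 69*30 = (1/32339000 + 15767/11829) - 2070 = 509889024829/382538031000 - 2070 = -791343835145171/382538031000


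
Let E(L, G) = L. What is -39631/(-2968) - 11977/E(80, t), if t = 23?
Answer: -4047157/29680 ≈ -136.36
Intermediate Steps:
-39631/(-2968) - 11977/E(80, t) = -39631/(-2968) - 11977/80 = -39631*(-1/2968) - 11977*1/80 = 39631/2968 - 11977/80 = -4047157/29680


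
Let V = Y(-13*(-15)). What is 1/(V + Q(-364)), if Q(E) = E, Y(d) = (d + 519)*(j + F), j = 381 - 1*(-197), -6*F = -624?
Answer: 1/486584 ≈ 2.0551e-6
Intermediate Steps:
F = 104 (F = -1/6*(-624) = 104)
j = 578 (j = 381 + 197 = 578)
Y(d) = 353958 + 682*d (Y(d) = (d + 519)*(578 + 104) = (519 + d)*682 = 353958 + 682*d)
V = 486948 (V = 353958 + 682*(-13*(-15)) = 353958 + 682*195 = 353958 + 132990 = 486948)
1/(V + Q(-364)) = 1/(486948 - 364) = 1/486584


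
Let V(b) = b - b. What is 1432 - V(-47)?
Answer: 1432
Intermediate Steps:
V(b) = 0
1432 - V(-47) = 1432 - 1*0 = 1432 + 0 = 1432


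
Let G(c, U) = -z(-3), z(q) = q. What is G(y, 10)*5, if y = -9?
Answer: 15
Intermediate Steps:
G(c, U) = 3 (G(c, U) = -1*(-3) = 3)
G(y, 10)*5 = 3*5 = 15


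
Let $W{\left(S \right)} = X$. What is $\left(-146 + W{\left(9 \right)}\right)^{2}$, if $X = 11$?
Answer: $18225$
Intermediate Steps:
$W{\left(S \right)} = 11$
$\left(-146 + W{\left(9 \right)}\right)^{2} = \left(-146 + 11\right)^{2} = \left(-135\right)^{2} = 18225$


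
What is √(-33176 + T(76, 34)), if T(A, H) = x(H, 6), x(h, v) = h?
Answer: I*√33142 ≈ 182.05*I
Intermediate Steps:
T(A, H) = H
√(-33176 + T(76, 34)) = √(-33176 + 34) = √(-33142) = I*√33142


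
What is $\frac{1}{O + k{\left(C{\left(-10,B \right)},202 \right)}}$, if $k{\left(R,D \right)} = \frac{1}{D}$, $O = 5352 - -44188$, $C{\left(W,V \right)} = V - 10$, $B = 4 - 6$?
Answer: $\frac{202}{10007081} \approx 2.0186 \cdot 10^{-5}$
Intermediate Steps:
$B = -2$ ($B = 4 - 6 = -2$)
$C{\left(W,V \right)} = -10 + V$
$O = 49540$ ($O = 5352 + 44188 = 49540$)
$\frac{1}{O + k{\left(C{\left(-10,B \right)},202 \right)}} = \frac{1}{49540 + \frac{1}{202}} = \frac{1}{\frac{10007081}{202}} = \frac{202}{10007081}$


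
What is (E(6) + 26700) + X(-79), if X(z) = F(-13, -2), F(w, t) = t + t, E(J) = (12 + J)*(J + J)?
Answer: 26912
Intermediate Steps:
E(J) = 2*J*(12 + J) (E(J) = (12 + J)*(2*J) = 2*J*(12 + J))
F(w, t) = 2*t
X(z) = -4 (X(z) = 2*(-2) = -4)
(E(6) + 26700) + X(-79) = (2*6*(12 + 6) + 26700) - 4 = (2*6*18 + 26700) - 4 = (216 + 26700) - 4 = 26916 - 4 = 26912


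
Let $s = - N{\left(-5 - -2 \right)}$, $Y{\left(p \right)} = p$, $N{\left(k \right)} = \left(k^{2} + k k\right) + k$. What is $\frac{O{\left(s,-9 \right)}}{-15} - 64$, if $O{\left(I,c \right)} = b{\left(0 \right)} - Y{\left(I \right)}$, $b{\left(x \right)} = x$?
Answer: $-65$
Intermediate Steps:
$N{\left(k \right)} = k + 2 k^{2}$ ($N{\left(k \right)} = \left(k^{2} + k^{2}\right) + k = 2 k^{2} + k = k + 2 k^{2}$)
$s = -15$ ($s = - \left(-5 - -2\right) \left(1 + 2 \left(-5 - -2\right)\right) = - \left(-5 + 2\right) \left(1 + 2 \left(-5 + 2\right)\right) = - \left(-3\right) \left(1 + 2 \left(-3\right)\right) = - \left(-3\right) \left(1 - 6\right) = - \left(-3\right) \left(-5\right) = \left(-1\right) 15 = -15$)
$O{\left(I,c \right)} = - I$ ($O{\left(I,c \right)} = 0 - I = - I$)
$\frac{O{\left(s,-9 \right)}}{-15} - 64 = \frac{\left(-1\right) \left(-15\right)}{-15} - 64 = \left(- \frac{1}{15}\right) 15 - 64 = -1 - 64 = -65$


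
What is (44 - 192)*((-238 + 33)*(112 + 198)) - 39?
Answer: 9405361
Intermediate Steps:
(44 - 192)*((-238 + 33)*(112 + 198)) - 39 = -(-30340)*310 - 39 = -148*(-63550) - 39 = 9405400 - 39 = 9405361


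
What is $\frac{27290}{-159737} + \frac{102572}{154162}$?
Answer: $\frac{6088731292}{12312687697} \approx 0.49451$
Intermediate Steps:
$\frac{27290}{-159737} + \frac{102572}{154162} = 27290 \left(- \frac{1}{159737}\right) + 102572 \cdot \frac{1}{154162} = - \frac{27290}{159737} + \frac{51286}{77081} = \frac{6088731292}{12312687697}$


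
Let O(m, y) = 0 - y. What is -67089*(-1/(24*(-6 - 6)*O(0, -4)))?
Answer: -22363/384 ≈ -58.237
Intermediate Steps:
O(m, y) = -y
-67089*(-1/(24*(-6 - 6)*O(0, -4))) = -67089*(-1/(96*(-6 - 6))) = -67089/((-(-6*4)*(-12*(-4)))) = -67089/((-(-24)*48)) = -67089/((-1*(-1152))) = -67089/1152 = -67089*1/1152 = -22363/384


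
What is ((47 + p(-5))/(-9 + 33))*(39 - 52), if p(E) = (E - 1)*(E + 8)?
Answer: -377/24 ≈ -15.708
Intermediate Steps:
p(E) = (-1 + E)*(8 + E)
((47 + p(-5))/(-9 + 33))*(39 - 52) = ((47 + (-8 + (-5)**2 + 7*(-5)))/(-9 + 33))*(39 - 52) = ((47 + (-8 + 25 - 35))/24)*(-13) = ((47 - 18)*(1/24))*(-13) = (29*(1/24))*(-13) = (29/24)*(-13) = -377/24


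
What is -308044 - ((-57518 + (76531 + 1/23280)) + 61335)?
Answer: -9041765761/23280 ≈ -3.8839e+5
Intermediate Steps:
-308044 - ((-57518 + (76531 + 1/23280)) + 61335) = -308044 - ((-57518 + 1781641681/23280) + 61335) = -308044 - (442622641/23280 + 61335) = -308044 - 1*1870501441/23280 = -308044 - 1870501441/23280 = -9041765761/23280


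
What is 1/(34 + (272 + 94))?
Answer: 1/400 ≈ 0.0025000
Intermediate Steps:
1/(34 + (272 + 94)) = 1/(34 + 366) = 1/400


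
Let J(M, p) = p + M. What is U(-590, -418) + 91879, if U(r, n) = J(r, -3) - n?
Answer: 91704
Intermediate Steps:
J(M, p) = M + p
U(r, n) = -3 + r - n (U(r, n) = (r - 3) - n = (-3 + r) - n = -3 + r - n)
U(-590, -418) + 91879 = (-3 - 590 - 1*(-418)) + 91879 = (-3 - 590 + 418) + 91879 = -175 + 91879 = 91704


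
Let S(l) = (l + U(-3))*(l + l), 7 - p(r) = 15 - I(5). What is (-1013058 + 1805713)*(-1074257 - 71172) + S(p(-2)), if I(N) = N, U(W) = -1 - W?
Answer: -907930023989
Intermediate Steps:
p(r) = -3 (p(r) = 7 - (15 - 1*5) = 7 - (15 - 5) = 7 - 1*10 = 7 - 10 = -3)
S(l) = 2*l*(2 + l) (S(l) = (l + (-1 - 1*(-3)))*(l + l) = (l + (-1 + 3))*(2*l) = (l + 2)*(2*l) = (2 + l)*(2*l) = 2*l*(2 + l))
(-1013058 + 1805713)*(-1074257 - 71172) + S(p(-2)) = (-1013058 + 1805713)*(-1074257 - 71172) + 2*(-3)*(2 - 3) = 792655*(-1145429) + 2*(-3)*(-1) = -907930023995 + 6 = -907930023989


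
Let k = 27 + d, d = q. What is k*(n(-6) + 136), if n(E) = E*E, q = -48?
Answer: -3612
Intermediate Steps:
d = -48
n(E) = E²
k = -21 (k = 27 - 48 = -21)
k*(n(-6) + 136) = -21*((-6)² + 136) = -21*(36 + 136) = -21*172 = -3612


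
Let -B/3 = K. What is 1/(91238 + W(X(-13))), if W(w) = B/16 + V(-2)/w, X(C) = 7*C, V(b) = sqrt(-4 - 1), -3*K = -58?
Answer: 9670551800/882286749378189 + 5824*I*sqrt(5)/4411433746890945 ≈ 1.0961e-5 + 2.9521e-12*I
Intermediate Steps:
K = 58/3 (K = -1/3*(-58) = 58/3 ≈ 19.333)
V(b) = I*sqrt(5) (V(b) = sqrt(-5) = I*sqrt(5))
B = -58 (B = -3*58/3 = -58)
W(w) = -29/8 + I*sqrt(5)/w (W(w) = -58/16 + (I*sqrt(5))/w = -58*1/16 + I*sqrt(5)/w = -29/8 + I*sqrt(5)/w)
1/(91238 + W(X(-13))) = 1/(91238 + (-29/8 + I*sqrt(5)/((7*(-13))))) = 1/(91238 + (-29/8 + I*sqrt(5)/(-91))) = 1/(91238 + (-29/8 + I*sqrt(5)*(-1/91))) = 1/(91238 + (-29/8 - I*sqrt(5)/91)) = 1/(729875/8 - I*sqrt(5)/91)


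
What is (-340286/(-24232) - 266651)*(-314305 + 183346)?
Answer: 423072658354707/12116 ≈ 3.4918e+10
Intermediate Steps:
(-340286/(-24232) - 266651)*(-314305 + 183346) = (-340286*(-1/24232) - 266651)*(-130959) = (170143/12116 - 266651)*(-130959) = -3230573373/12116*(-130959) = 423072658354707/12116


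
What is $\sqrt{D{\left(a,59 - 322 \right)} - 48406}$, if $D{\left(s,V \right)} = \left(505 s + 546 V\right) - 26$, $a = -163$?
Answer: $i \sqrt{274345} \approx 523.78 i$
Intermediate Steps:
$D{\left(s,V \right)} = -26 + 505 s + 546 V$
$\sqrt{D{\left(a,59 - 322 \right)} - 48406} = \sqrt{\left(-26 + 505 \left(-163\right) + 546 \left(59 - 322\right)\right) - 48406} = \sqrt{\left(-26 - 82315 + 546 \left(-263\right)\right) - 48406} = \sqrt{\left(-26 - 82315 - 143598\right) - 48406} = \sqrt{-225939 - 48406} = \sqrt{-274345} = i \sqrt{274345}$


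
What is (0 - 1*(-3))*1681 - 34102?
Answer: -29059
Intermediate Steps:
(0 - 1*(-3))*1681 - 34102 = (0 + 3)*1681 - 34102 = 3*1681 - 34102 = 5043 - 34102 = -29059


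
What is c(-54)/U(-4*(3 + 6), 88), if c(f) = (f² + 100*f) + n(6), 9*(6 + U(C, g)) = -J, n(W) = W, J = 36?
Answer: 1239/5 ≈ 247.80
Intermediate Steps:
U(C, g) = -10 (U(C, g) = -6 + (-1*36)/9 = -6 + (⅑)*(-36) = -6 - 4 = -10)
c(f) = 6 + f² + 100*f (c(f) = (f² + 100*f) + 6 = 6 + f² + 100*f)
c(-54)/U(-4*(3 + 6), 88) = (6 + (-54)² + 100*(-54))/(-10) = (6 + 2916 - 5400)*(-⅒) = -2478*(-⅒) = 1239/5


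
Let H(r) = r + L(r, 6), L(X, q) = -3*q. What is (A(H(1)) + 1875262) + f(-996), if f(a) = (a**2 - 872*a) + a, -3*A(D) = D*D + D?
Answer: 11204110/3 ≈ 3.7347e+6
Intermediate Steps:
H(r) = -18 + r (H(r) = r - 3*6 = r - 18 = -18 + r)
A(D) = -D/3 - D**2/3 (A(D) = -(D*D + D)/3 = -(D**2 + D)/3 = -(D + D**2)/3 = -D/3 - D**2/3)
f(a) = a**2 - 871*a
(A(H(1)) + 1875262) + f(-996) = (-(-18 + 1)*(1 + (-18 + 1))/3 + 1875262) - 996*(-871 - 996) = (-1/3*(-17)*(1 - 17) + 1875262) - 996*(-1867) = (-1/3*(-17)*(-16) + 1875262) + 1859532 = (-272/3 + 1875262) + 1859532 = 5625514/3 + 1859532 = 11204110/3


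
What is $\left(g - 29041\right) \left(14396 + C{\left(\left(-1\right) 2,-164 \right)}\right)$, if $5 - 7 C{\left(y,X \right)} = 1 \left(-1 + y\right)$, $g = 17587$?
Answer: $- \frac{1154334120}{7} \approx -1.649 \cdot 10^{8}$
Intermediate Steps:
$C{\left(y,X \right)} = \frac{6}{7} - \frac{y}{7}$ ($C{\left(y,X \right)} = \frac{5}{7} - \frac{1 \left(-1 + y\right)}{7} = \frac{5}{7} - \frac{-1 + y}{7} = \frac{5}{7} - \left(- \frac{1}{7} + \frac{y}{7}\right) = \frac{6}{7} - \frac{y}{7}$)
$\left(g - 29041\right) \left(14396 + C{\left(\left(-1\right) 2,-164 \right)}\right) = \left(17587 - 29041\right) \left(14396 + \left(\frac{6}{7} - \frac{\left(-1\right) 2}{7}\right)\right) = - 11454 \left(14396 + \left(\frac{6}{7} - - \frac{2}{7}\right)\right) = - 11454 \left(14396 + \left(\frac{6}{7} + \frac{2}{7}\right)\right) = - 11454 \left(14396 + \frac{8}{7}\right) = \left(-11454\right) \frac{100780}{7} = - \frac{1154334120}{7}$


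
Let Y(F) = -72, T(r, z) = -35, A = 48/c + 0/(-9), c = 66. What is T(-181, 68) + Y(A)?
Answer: -107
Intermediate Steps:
A = 8/11 (A = 48/66 + 0/(-9) = 48*(1/66) + 0*(-⅑) = 8/11 + 0 = 8/11 ≈ 0.72727)
T(-181, 68) + Y(A) = -35 - 72 = -107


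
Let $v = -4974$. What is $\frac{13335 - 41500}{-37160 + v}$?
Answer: $\frac{28165}{42134} \approx 0.66846$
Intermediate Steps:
$\frac{13335 - 41500}{-37160 + v} = \frac{13335 - 41500}{-37160 - 4974} = - \frac{28165}{-42134} = \left(-28165\right) \left(- \frac{1}{42134}\right) = \frac{28165}{42134}$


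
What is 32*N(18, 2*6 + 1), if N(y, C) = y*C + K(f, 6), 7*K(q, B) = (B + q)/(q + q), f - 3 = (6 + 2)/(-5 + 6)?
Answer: 576848/77 ≈ 7491.5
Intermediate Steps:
f = 11 (f = 3 + (6 + 2)/(-5 + 6) = 3 + 8/1 = 3 + 8*1 = 3 + 8 = 11)
K(q, B) = (B + q)/(14*q) (K(q, B) = ((B + q)/(q + q))/7 = ((B + q)/((2*q)))/7 = ((B + q)*(1/(2*q)))/7 = ((B + q)/(2*q))/7 = (B + q)/(14*q))
N(y, C) = 17/154 + C*y (N(y, C) = y*C + (1/14)*(6 + 11)/11 = C*y + (1/14)*(1/11)*17 = C*y + 17/154 = 17/154 + C*y)
32*N(18, 2*6 + 1) = 32*(17/154 + (2*6 + 1)*18) = 32*(17/154 + (12 + 1)*18) = 32*(17/154 + 13*18) = 32*(17/154 + 234) = 32*(36053/154) = 576848/77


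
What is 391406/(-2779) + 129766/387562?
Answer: -348694637/2481647 ≈ -140.51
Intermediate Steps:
391406/(-2779) + 129766/387562 = 391406*(-1/2779) + 129766*(1/387562) = -391406/2779 + 299/893 = -348694637/2481647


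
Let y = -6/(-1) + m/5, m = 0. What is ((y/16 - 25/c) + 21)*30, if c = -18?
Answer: 8195/12 ≈ 682.92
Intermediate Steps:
y = 6 (y = -6/(-1) + 0/5 = -6*(-1) + 0*(1/5) = 6 + 0 = 6)
((y/16 - 25/c) + 21)*30 = ((6/16 - 25/(-18)) + 21)*30 = ((6*(1/16) - 25*(-1/18)) + 21)*30 = ((3/8 + 25/18) + 21)*30 = (127/72 + 21)*30 = (1639/72)*30 = 8195/12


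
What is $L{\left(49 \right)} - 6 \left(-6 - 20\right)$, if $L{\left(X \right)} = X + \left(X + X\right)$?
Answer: $303$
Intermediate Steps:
$L{\left(X \right)} = 3 X$ ($L{\left(X \right)} = X + 2 X = 3 X$)
$L{\left(49 \right)} - 6 \left(-6 - 20\right) = 3 \cdot 49 - 6 \left(-6 - 20\right) = 147 - 6 \left(-26\right) = 147 - -156 = 147 + 156 = 303$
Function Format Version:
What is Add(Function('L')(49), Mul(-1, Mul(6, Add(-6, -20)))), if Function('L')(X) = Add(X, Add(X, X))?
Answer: 303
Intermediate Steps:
Function('L')(X) = Mul(3, X) (Function('L')(X) = Add(X, Mul(2, X)) = Mul(3, X))
Add(Function('L')(49), Mul(-1, Mul(6, Add(-6, -20)))) = Add(Mul(3, 49), Mul(-1, Mul(6, Add(-6, -20)))) = Add(147, Mul(-1, Mul(6, -26))) = Add(147, Mul(-1, -156)) = Add(147, 156) = 303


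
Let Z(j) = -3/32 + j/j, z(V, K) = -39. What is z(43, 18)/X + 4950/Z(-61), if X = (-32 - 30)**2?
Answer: 608888469/111476 ≈ 5462.1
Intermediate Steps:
Z(j) = 29/32 (Z(j) = -3*1/32 + 1 = -3/32 + 1 = 29/32)
X = 3844 (X = (-62)**2 = 3844)
z(43, 18)/X + 4950/Z(-61) = -39/3844 + 4950/(29/32) = -39*1/3844 + 4950*(32/29) = -39/3844 + 158400/29 = 608888469/111476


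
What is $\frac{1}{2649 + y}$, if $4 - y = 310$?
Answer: $\frac{1}{2343} \approx 0.0004268$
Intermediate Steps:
$y = -306$ ($y = 4 - 310 = -306$)
$\frac{1}{2649 + y} = \frac{1}{2649 - 306} = \frac{1}{2343}$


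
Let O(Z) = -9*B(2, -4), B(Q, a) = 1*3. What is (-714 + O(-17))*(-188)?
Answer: 139308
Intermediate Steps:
B(Q, a) = 3
O(Z) = -27 (O(Z) = -9*3 = -27)
(-714 + O(-17))*(-188) = (-714 - 27)*(-188) = -741*(-188) = 139308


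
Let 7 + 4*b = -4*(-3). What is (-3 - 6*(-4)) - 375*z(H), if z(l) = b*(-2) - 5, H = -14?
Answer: 5667/2 ≈ 2833.5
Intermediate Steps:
b = 5/4 (b = -7/4 + (-4*(-3))/4 = -7/4 + (¼)*12 = -7/4 + 3 = 5/4 ≈ 1.2500)
z(l) = -15/2 (z(l) = (5/4)*(-2) - 5 = -5/2 - 5 = -15/2)
(-3 - 6*(-4)) - 375*z(H) = (-3 - 6*(-4)) - 375*(-15/2) = (-3 + 24) + 5625/2 = 21 + 5625/2 = 5667/2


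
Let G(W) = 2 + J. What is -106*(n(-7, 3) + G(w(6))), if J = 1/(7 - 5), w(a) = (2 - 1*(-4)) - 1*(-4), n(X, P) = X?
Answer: 477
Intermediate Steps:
w(a) = 10 (w(a) = (2 + 4) + 4 = 6 + 4 = 10)
J = ½ (J = 1/2 = ½ ≈ 0.50000)
G(W) = 5/2 (G(W) = 2 + ½ = 5/2)
-106*(n(-7, 3) + G(w(6))) = -106*(-7 + 5/2) = -106*(-9/2) = 477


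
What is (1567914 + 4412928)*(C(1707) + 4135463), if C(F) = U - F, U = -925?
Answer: 24717809223702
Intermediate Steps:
C(F) = -925 - F
(1567914 + 4412928)*(C(1707) + 4135463) = (1567914 + 4412928)*((-925 - 1*1707) + 4135463) = 5980842*((-925 - 1707) + 4135463) = 5980842*(-2632 + 4135463) = 5980842*4132831 = 24717809223702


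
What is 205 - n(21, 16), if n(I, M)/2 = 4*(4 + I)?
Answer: 5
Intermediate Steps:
n(I, M) = 32 + 8*I (n(I, M) = 2*(4*(4 + I)) = 2*(16 + 4*I) = 32 + 8*I)
205 - n(21, 16) = 205 - (32 + 8*21) = 205 - (32 + 168) = 205 - 1*200 = 205 - 200 = 5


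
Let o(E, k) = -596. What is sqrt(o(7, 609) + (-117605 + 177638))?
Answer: 7*sqrt(1213) ≈ 243.80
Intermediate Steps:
sqrt(o(7, 609) + (-117605 + 177638)) = sqrt(-596 + (-117605 + 177638)) = sqrt(-596 + 60033) = sqrt(59437) = 7*sqrt(1213)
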